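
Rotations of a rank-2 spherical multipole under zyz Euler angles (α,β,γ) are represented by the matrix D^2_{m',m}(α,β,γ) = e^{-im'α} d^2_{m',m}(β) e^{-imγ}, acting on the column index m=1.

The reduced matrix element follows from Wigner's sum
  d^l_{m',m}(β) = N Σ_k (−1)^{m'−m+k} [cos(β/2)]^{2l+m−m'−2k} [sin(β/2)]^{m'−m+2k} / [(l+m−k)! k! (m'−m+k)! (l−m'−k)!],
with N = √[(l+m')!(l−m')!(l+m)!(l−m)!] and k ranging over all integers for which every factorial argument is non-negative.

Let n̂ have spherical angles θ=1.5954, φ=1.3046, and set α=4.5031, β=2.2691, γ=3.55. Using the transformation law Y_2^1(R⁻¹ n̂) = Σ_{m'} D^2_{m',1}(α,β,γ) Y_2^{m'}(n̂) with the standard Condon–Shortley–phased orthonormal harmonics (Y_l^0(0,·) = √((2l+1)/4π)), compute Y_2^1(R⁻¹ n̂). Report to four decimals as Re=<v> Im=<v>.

Re=-0.3637 Im=0.1215

Need the full column D^2_{m',1} for m'=−2..2 at α=4.5031, β=2.2691, γ=3.55.
cos(β/2)=0.422540, sin(β/2)=0.906344
d^2_{-2,1}: single k=3 term ⇒ +0.629184;  D = +0.426019-0.463012i
d^2_{-1,1}: k∈[2..3] ⇒ +0.439991 -0.674796 = -0.234805;  D = -0.135989-0.191416i
d^2_{0,1}: k∈[1..2] ⇒ +0.167484 -0.770590 = -0.603106;  D = +0.553503-0.239522i
d^2_{1,1}: k∈[0..1] ⇒ +0.031877 -0.439991 = -0.408114;  D = +0.080727+0.400051i
d^2_{2,1}: single k=0 term ⇒ -0.136750;  D = -0.136743-0.001391i
Y_2^{m'}(θ=1.5954,φ=1.3046) and Σ D·Y over m':
  (+0.4260-0.4630i)·(-0.3326-0.1960i)  (-0.1360-0.1914i)·(-0.0050+0.0183i)  (+0.5535-0.2395i)·(-0.3148+0.0000i)  (+0.0807+0.4001i)·(+0.0050+0.0183i)  (-0.1367-0.0014i)·(-0.3326+0.1960i)
Y_2^1(R⁻¹ n̂) = -0.363666+0.121540i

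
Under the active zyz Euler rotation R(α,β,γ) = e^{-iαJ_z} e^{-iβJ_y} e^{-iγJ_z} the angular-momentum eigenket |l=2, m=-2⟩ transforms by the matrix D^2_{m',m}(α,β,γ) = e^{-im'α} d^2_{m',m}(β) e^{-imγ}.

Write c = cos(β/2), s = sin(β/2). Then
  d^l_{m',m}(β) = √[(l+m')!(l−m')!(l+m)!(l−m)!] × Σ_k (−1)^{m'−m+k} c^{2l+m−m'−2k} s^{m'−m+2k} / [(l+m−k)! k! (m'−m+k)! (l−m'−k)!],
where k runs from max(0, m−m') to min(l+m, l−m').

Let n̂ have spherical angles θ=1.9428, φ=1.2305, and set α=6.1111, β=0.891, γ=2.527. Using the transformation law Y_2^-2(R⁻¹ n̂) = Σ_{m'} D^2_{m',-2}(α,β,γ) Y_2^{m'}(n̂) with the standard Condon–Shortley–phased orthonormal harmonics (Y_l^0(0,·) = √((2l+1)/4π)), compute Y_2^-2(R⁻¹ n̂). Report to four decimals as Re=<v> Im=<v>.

Need the full column D^2_{m',-2} for m'=−2..2 at α=6.1111, β=0.891, γ=2.527.
cos(β/2)=0.902395, sin(β/2)=0.430909
d^2_{-2,-2}: single k=0 term ⇒ +0.663113;  D = -0.001697-0.663111i
d^2_{-1,-2}: single k=0 term ⇒ -0.633295;  D = -0.106846+0.624217i
d^2_{0,-2}: single k=0 term ⇒ +0.370374;  D = +0.124077-0.348973i
d^2_{1,-2}: single k=0 term ⇒ -0.144406;  D = -0.070961+0.125768i
d^2_{2,-2}: single k=0 term ⇒ +0.034478;  D = +0.021834-0.026683i
Y_2^{m'}(θ=1.9428,φ=1.2305) and Σ D·Y over m':
  (-0.0017-0.6631i)·(-0.2605-0.2110i)  (-0.1068+0.6242i)·(-0.0873+0.2466i)  (+0.1241-0.3490i)·(-0.1904+0.0000i)  (-0.0710+0.1258i)·(+0.0873+0.2466i)  (+0.0218-0.0267i)·(-0.2605+0.2110i)
Y_2^-2(R⁻¹ n̂) = -0.344936+0.163759i

Re=-0.3449 Im=0.1638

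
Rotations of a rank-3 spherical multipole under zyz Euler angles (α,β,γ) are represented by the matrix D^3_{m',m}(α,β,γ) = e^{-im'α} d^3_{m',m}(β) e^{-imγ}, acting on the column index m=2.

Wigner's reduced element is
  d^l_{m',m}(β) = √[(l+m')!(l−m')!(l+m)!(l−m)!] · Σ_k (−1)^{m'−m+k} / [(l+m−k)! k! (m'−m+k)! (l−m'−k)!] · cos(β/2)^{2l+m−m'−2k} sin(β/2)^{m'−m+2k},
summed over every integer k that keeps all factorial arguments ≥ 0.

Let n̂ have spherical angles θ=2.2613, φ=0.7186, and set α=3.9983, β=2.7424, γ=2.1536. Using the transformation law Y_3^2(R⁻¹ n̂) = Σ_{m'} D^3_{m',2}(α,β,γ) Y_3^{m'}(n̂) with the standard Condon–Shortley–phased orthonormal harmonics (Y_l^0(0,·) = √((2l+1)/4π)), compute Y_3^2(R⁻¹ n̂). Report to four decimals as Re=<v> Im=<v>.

Re=-0.1594 Im=0.2198

Need the full column D^3_{m',2} for m'=−3..3 at α=3.9983, β=2.7424, γ=2.1536.
cos(β/2)=0.198274, sin(β/2)=0.980147
d^3_{-3,2}: single k=5 term ⇒ +0.439335;  D = +0.072717+0.433276i
d^3_{-2,2}: k∈[4..5] ⇒ +0.181411 -0.886638 = -0.705227;  D = +0.602030+0.367294i
d^3_{-1,2}: k∈[3..4] ⇒ +0.046419 -0.567179 = -0.520760;  D = -0.496112+0.158317i
d^3_{0,2}: k∈[2..3] ⇒ +0.008132 -0.198726 = -0.190594;  D = +0.075131-0.175161i
d^3_{1,2}: k∈[1..2] ⇒ +0.000950 -0.046419 = -0.045470;  D = +0.019840+0.040913i
d^3_{2,2}: k∈[0..1] ⇒ +0.000061 -0.007424 = -0.007363;  D = -0.007110-0.001911i
d^3_{3,2}: single k=0 term ⇒ -0.000736;  D = +0.000610-0.000412i
Y_3^{m'}(θ=2.2613,φ=0.7186) and Σ D·Y over m':
  (+0.0727+0.4333i)·(-0.1056-0.1594i)  (+0.6020+0.3673i)·(-0.0515+0.3834i)  (-0.4961+0.1583i)·(+0.1929-0.1687i)  (+0.0751-0.1752i)·(+0.2309+0.0000i)  (+0.0198+0.0409i)·(-0.1929-0.1687i)  (-0.0071-0.0019i)·(-0.0515-0.3834i)  (+0.0006-0.0004i)·(+0.1056-0.1594i)
Y_3^2(R⁻¹ n̂) = -0.159391+0.219785i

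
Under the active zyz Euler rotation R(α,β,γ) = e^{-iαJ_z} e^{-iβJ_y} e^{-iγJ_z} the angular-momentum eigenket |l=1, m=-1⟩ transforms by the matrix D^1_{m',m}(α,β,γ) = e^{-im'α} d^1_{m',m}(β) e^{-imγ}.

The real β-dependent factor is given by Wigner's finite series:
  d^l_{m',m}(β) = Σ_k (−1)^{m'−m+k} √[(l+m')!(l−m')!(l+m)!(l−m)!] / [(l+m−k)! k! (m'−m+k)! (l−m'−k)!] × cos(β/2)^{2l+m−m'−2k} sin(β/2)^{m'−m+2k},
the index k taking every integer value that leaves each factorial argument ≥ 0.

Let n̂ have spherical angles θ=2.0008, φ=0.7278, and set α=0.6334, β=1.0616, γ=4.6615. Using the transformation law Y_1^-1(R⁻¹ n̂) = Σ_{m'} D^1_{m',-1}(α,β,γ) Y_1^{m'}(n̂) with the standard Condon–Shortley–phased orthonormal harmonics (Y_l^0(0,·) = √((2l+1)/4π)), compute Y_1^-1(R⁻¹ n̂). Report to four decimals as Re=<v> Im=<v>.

Re=-0.0437 Im=-0.2763

Need the full column D^1_{m',-1} for m'=−1..1 at α=0.6334, β=1.0616, γ=4.6615.
cos(β/2)=0.862402, sin(β/2)=0.506223
d^1_{-1,-1}: single k=0 term ⇒ +0.743738;  D = +0.409147-0.621084i
d^1_{0,-1}: single k=0 term ⇒ -0.617401;  D = +0.031405+0.616602i
d^1_{1,-1}: single k=0 term ⇒ +0.256262;  D = -0.161989-0.198570i
Y_1^{m'}(θ=2.0008,φ=0.7278) and Σ D·Y over m':
  (+0.4091-0.6211i)·(+0.2345-0.2089i)  (+0.0314+0.6166i)·(-0.2037+0.0000i)  (-0.1620-0.1986i)·(-0.2345-0.2089i)
Y_1^-1(R⁻¹ n̂) = -0.043712-0.276296i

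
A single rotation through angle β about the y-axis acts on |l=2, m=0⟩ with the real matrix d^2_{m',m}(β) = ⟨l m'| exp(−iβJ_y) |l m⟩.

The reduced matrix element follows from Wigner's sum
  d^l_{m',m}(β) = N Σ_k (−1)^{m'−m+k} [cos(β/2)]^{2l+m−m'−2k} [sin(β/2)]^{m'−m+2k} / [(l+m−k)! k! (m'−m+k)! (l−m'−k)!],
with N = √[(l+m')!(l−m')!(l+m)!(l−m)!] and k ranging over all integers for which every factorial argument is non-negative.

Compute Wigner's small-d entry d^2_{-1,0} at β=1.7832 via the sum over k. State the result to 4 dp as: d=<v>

d=-0.2524

d^2_{-1,0}(β=1.7832) via Wigner's sum:
Half-angle: c=0.628168, s=0.778078. N=√(1·6·2·2)=4.898979
k: max(0,(0)−(-1))=1 … min(2+(0),2−(-1))=2
  k=1: (−1)^0·4.8990/(2)·0.6282^3·0.7781^1 = +0.472417
  k=2: (−1)^1·4.8990/(2)·0.6282^1·0.7781^3 = -0.724804
d^2_{-1,0}(1.7832) = +0.472417 -0.724804 = -0.252386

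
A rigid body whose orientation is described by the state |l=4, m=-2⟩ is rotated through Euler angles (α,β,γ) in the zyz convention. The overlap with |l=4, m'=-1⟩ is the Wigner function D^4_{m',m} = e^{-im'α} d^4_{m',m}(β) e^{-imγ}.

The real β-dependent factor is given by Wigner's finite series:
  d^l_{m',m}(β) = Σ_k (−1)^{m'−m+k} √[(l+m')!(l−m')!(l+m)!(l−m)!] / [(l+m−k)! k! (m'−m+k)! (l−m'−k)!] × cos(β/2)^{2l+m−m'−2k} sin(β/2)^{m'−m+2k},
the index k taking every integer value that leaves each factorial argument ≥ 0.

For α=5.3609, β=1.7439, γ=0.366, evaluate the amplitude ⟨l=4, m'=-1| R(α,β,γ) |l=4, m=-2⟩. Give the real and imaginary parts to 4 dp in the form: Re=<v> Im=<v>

First d^4_{-1,-2}(β=1.7439), then the phase factors e^{-i(-1)α} and e^{-i(-2)γ}:
c=cos(1.7439/2)=0.643335, s=sin(1.7439/2)=0.765585; N=√[6·120·2·720]=1018.233765
The bounds max(0,m−m')=0 and min(l+m,l−m')=2 give 3 terms
  k=0: (−1)^1·1018.2338/(240)·0.6433^7·0.7656^1 = -0.148146
  k=1: (−1)^2·1018.2338/(48)·0.6433^5·0.7656^3 = +1.048991
  k=2: (−1)^3·1018.2338/(72)·0.6433^3·0.7656^5 = -0.990360
d^4_{-1,-2}(1.7439) = -0.148146 +1.048991 -0.990360 = -0.089515
Phases: e^{-i·(-1)·5.3609}=+0.604000-0.796984i, e^{-i·(-2)·0.366}=+0.743839+0.668359i ⇒ D=-0.087899+0.016931i

Re=-0.0879 Im=0.0169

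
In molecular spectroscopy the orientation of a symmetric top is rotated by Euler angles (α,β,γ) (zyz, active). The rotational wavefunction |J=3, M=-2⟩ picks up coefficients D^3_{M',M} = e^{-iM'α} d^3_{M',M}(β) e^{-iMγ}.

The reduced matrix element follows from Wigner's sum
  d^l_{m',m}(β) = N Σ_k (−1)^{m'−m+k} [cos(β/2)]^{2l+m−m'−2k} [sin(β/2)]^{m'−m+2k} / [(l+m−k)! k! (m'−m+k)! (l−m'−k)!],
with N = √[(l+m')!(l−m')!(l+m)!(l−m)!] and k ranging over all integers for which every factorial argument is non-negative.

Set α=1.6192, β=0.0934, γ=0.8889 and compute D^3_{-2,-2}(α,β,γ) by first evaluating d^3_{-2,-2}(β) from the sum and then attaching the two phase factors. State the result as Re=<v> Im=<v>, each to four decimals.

First d^3_{-2,-2}(β=0.0934), then the phase factors e^{-i(-2)α} and e^{-i(-2)γ}:
Half-angle: c=0.998910, s=0.046683. N=√(1·120·1·120)=120.000000
Admissible k: 0..1 (factorial args all ≥0)
  k=0: (−1)^0·120.0000/(120)·0.9989^6·0.0467^0 = +0.993476
  k=1: (−1)^1·120.0000/(24)·0.9989^4·0.0467^2 = -0.010849
d^3_{-2,-2}(0.0934) = +0.993476 -0.010849 = +0.982627
Attach z-rotation phases: D = e^{-i(-2)(1.6192)}·(+0.982627)·e^{-i(-2)(0.8889)} = +0.293962-0.937626i

Re=0.2940 Im=-0.9376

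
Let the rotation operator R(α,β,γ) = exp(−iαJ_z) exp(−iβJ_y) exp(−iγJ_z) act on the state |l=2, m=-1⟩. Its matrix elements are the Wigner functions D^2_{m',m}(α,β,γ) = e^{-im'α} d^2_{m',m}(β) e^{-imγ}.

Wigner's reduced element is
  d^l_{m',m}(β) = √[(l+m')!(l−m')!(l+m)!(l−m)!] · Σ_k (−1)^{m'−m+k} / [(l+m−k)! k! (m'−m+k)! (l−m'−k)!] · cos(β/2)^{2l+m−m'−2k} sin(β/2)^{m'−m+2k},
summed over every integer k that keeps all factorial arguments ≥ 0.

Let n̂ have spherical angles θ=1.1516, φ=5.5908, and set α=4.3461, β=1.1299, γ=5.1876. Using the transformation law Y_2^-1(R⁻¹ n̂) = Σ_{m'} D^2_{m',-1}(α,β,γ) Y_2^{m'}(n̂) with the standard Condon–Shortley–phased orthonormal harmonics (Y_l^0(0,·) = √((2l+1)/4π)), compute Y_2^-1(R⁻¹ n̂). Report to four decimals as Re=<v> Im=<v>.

Need the full column D^2_{m',-1} for m'=−2..2 at α=4.3461, β=1.1299, γ=5.1876.
cos(β/2)=0.844615, sin(β/2)=0.535374
d^2_{-2,-1}: single k=1 term ⇒ +0.645155;  D = +0.164215+0.623906i
d^2_{-1,-1}: k∈[0..1] ⇒ +0.508904 -0.613413 = -0.104509;  D = +0.103890+0.011361i
d^2_{0,-1}: k∈[0..1] ⇒ -0.790150 +0.317472 = -0.472678;  D = -0.216262+0.420303i
d^2_{1,-1}: k∈[0..1] ⇒ +0.613413 -0.082154 = +0.531259;  D = +0.354002+0.396130i
d^2_{2,-1}: single k=0 term ⇒ -0.259215;  D = +0.242323-0.092044i
Y_2^{m'}(θ=1.1516,φ=5.5908) and Σ D·Y over m':
  (+0.1642+0.6239i)·(+0.0596+0.3167i)  (+0.1039+0.0114i)·(+0.2211+0.1834i)  (-0.2163+0.4203i)·(-0.1586+0.0000i)  (+0.3540+0.3961i)·(-0.2211+0.1834i)  (+0.2423-0.0920i)·(+0.0596-0.3167i)
Y_2^-1(R⁻¹ n̂) = -0.298226-0.060820i

Re=-0.2982 Im=-0.0608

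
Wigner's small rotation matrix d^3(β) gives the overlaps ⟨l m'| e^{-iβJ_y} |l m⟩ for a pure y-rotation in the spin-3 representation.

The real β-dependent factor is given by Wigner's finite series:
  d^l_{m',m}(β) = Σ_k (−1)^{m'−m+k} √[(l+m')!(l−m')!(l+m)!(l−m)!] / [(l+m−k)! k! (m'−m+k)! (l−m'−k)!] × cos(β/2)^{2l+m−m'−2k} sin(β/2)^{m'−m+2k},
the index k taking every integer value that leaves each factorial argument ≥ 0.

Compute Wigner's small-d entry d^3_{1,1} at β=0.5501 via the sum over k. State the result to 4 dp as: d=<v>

d^3_{1,1}(β=0.5501) via Wigner's sum:
Half-angle: c=0.962412, s=0.271595. N=√(24·2·24·2)=48.000000
k: max(0,(1)−(1))=0 … min(3+(1),3−(1))=2
  k=0: (−1)^0·48.0000/(48)·0.9624^6·0.2716^0 = +0.794630
  k=1: (−1)^1·48.0000/(6)·0.9624^4·0.2716^2 = -0.506264
  k=2: (−1)^2·48.0000/(8)·0.9624^2·0.2716^4 = +0.030239
d^3_{1,1}(0.5501) = +0.794630 -0.506264 +0.030239 = +0.318605

d=0.3186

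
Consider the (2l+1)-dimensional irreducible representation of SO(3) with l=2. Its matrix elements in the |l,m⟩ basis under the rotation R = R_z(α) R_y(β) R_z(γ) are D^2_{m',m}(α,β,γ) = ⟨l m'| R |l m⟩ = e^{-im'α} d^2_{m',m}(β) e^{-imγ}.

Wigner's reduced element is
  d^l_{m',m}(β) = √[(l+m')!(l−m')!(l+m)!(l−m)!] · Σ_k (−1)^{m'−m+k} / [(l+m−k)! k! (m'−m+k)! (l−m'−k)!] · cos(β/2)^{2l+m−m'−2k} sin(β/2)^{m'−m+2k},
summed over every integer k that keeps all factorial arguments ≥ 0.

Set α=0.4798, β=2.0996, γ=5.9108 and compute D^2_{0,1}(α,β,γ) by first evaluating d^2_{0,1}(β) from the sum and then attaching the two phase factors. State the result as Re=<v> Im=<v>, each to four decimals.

Re=-0.4969 Im=-0.1941

D^2_{0,1}(0.4798,2.0996,5.9108) = e^{-i·0·0.4798}·d^2_{0,1}(2.0996)·e^{-i·1·5.9108}. Compute d first:
c=cos(2.0996/2)=0.497745, s=sin(2.0996/2)=0.867324; N=√[2·2·6·1]=4.898979
The bounds max(0,m−m')=1 and min(l+m,l−m')=2 give 2 terms
  k=1: (−1)^0·4.8990/(2)·0.4977^3·0.8673^1 = +0.261985
  k=2: (−1)^1·4.8990/(2)·0.4977^1·0.8673^3 = -0.795474
d^2_{0,1}(2.0996) = +0.261985 -0.795474 = -0.533489
Attach z-rotation phases: D = e^{-i(0)(0.4798)}·(-0.533489)·e^{-i(1)(5.9108)} = -0.496924-0.194104i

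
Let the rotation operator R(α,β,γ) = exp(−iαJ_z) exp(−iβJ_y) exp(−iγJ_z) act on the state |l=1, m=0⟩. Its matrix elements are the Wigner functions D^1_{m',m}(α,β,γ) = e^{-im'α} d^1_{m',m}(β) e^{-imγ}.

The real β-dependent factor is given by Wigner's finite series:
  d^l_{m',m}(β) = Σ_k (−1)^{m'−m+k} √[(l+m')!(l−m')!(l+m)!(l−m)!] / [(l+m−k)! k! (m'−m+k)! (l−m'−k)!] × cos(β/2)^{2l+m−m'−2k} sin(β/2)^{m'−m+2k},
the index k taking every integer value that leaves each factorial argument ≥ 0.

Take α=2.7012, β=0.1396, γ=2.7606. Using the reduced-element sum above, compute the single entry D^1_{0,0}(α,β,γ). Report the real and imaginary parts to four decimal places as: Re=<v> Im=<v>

Re=0.9903 Im=0.0000

Split into d^1_{0,0}(β=0.1396) × two z-phases.
With c≡cos(β/2)=0.997565 and s≡sin(β/2)=0.069743, N=[1·1·1·1]^{1/2}=1.000000
k∈{0,1} keeps every argument non-negative
  k=0: (−1)^0·1.0000/(1)·0.9976^2·0.0697^0 = +0.995136
  k=1: (−1)^1·1.0000/(1)·0.9976^0·0.0697^2 = -0.004864
d^1_{0,0}(0.1396) = +0.995136 -0.004864 = +0.990272
D = (+1.000000+0.000000i)·(+0.990272)·(+1.000000+0.000000i) = +0.990272+0.000000i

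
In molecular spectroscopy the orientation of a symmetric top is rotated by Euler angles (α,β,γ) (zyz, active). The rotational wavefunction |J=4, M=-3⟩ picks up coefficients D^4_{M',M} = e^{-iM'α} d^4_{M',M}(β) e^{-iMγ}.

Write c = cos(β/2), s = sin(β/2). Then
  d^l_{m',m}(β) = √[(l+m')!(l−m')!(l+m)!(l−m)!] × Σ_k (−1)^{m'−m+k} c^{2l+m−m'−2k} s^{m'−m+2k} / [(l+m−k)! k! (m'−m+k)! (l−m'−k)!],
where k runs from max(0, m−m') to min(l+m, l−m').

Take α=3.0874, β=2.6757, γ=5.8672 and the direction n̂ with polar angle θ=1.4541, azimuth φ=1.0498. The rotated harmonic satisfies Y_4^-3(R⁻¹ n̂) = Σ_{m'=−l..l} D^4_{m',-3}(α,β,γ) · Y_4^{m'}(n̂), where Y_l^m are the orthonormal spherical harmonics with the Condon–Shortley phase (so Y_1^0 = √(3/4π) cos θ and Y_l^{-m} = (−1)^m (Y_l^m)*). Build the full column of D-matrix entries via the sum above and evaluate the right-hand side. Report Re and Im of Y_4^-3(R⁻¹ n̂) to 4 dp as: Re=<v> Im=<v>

Need the full column D^4_{m',-3} for m'=−4..4 at α=3.0874, β=2.6757, γ=5.8672.
cos(β/2)=0.230845, sin(β/2)=0.972990
d^4_{-4,-3}: single k=1 term ⇒ +0.000096;  D = +0.000010-0.000096i
d^4_{-3,-3}: k∈[0..1] ⇒ +0.000008 -0.001003 = -0.000995;  D = +0.000159-0.000982i
d^4_{-2,-3}: k∈[0..1] ⇒ -0.000127 +0.006778 = +0.006651;  D = +0.001415-0.006499i
d^4_{-1,-3}: k∈[0..1] ⇒ +0.001137 -0.033670 = -0.032532;  D = +0.008635-0.031365i
d^4_{0,-3}: k∈[0..1] ⇒ -0.007145 +0.126932 = +0.119787;  D = +0.038004-0.113598i
d^4_{1,-3}: k∈[0..1] ⇒ +0.033670 -0.358892 = -0.325222;  D = +0.119735-0.302379i
d^4_{2,-3}: k∈[0..1] ⇒ -0.120418 +0.713091 = +0.592673;  D = +0.247728-0.538417i
d^4_{3,-3}: k∈[0..1] ⇒ +0.316513 -0.803283 = -0.486770;  D = +0.227117-0.430538i
d^4_{4,-3}: single k=0 term ⇒ -0.539046;  D = -0.276963+0.462452i
Y_4^{m'}(θ=1.4541,φ=1.0498) and Σ D·Y over m':
  (+0.0000-0.0001i)·(-0.2114+0.3751i)  (+0.0002-0.0010i)·(-0.1428+0.0011i)  (+0.0014-0.0065i)·(+0.1507+0.2579i)  (+0.0086-0.0314i)·(-0.0791+0.1378i)  (+0.0380-0.1136i)·(+0.2750+0.0000i)  (+0.1197-0.3024i)·(+0.0791+0.1378i)  (+0.2477-0.5384i)·(+0.1507-0.2579i)  (+0.2271-0.4305i)·(+0.1428+0.0011i)  (-0.2770+0.4625i)·(-0.2114-0.3751i)
Y_4^-3(R⁻¹ n̂) = +0.230576-0.235533i

Re=0.2306 Im=-0.2355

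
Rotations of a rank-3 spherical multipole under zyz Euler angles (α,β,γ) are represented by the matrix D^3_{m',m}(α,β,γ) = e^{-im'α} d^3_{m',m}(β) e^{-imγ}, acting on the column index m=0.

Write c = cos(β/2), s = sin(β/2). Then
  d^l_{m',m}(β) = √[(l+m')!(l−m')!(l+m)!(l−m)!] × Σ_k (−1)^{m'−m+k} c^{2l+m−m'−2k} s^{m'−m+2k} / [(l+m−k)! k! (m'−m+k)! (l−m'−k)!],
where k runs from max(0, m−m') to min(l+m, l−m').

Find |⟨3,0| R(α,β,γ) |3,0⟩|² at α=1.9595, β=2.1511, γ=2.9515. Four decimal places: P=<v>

P=0.1684

Split into d^3_{0,0}(β=2.1511) × two z-phases.
c=cos(2.1511/2)=0.475248, s=sin(2.1511/2)=0.879852; N=√[6·6·6·6]=36.000000
The bounds max(0,m−m')=0 and min(l+m,l−m')=3 give 4 terms
  k=0: (−1)^0·36.0000/(36)·0.4752^6·0.8799^0 = +0.011522
  k=1: (−1)^1·36.0000/(4)·0.4752^4·0.8799^2 = -0.355422
  k=2: (−1)^2·36.0000/(4)·0.4752^2·0.8799^4 = +1.218209
  k=3: (−1)^3·36.0000/(36)·0.4752^0·0.8799^6 = -0.463935
d^3_{0,0}(2.1511) = +0.011522 -0.355422 +1.218209 -0.463935 = +0.410374
|D^3_{0,0}|² = |d^3_{0,0}(β)|² = (+0.410374)² = 0.168407 (the z-rotation phases have unit modulus)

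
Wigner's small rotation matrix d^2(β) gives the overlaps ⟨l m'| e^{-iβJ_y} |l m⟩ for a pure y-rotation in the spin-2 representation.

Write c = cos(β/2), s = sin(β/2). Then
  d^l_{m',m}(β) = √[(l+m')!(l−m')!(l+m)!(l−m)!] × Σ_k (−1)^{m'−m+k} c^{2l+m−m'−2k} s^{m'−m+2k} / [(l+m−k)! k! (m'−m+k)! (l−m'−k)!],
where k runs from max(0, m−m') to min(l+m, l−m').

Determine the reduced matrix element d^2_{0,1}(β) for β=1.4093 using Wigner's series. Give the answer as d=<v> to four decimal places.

d^2_{0,1}(β=1.4093) via Wigner's sum:
c=cos(1.4093/2)=0.761838, s=sin(1.4093/2)=0.647767; N=√[2·2·6·1]=4.898979
Admissible k: 1..2 (factorial args all ≥0)
  k=1: (−1)^0·4.8990/(2)·0.7618^3·0.6478^1 = +0.701589
  k=2: (−1)^1·4.8990/(2)·0.7618^1·0.6478^3 = -0.507219
d^2_{0,1}(1.4093) = +0.701589 -0.507219 = +0.194371

d=0.1944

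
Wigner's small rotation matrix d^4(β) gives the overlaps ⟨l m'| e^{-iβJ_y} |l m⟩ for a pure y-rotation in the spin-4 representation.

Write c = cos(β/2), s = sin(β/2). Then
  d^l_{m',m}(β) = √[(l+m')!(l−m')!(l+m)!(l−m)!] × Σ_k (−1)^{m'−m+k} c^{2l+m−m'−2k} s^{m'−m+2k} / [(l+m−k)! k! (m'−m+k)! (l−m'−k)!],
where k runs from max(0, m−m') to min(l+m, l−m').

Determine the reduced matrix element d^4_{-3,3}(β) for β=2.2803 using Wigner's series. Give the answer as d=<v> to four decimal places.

d=0.2219

d^4_{-3,3}(β=2.2803) via Wigner's sum:
Half-angle: c=0.417458, s=0.908696. N=√(1·5040·5040·1)=5040.000000
The bounds max(0,m−m')=6 and min(l+m,l−m')=7 give 2 terms
  k=6: (−1)^0·5040.0000/(720)·0.4175^2·0.9087^6 = +0.686809
  k=7: (−1)^1·5040.0000/(5040)·0.4175^0·0.9087^8 = -0.464889
d^4_{-3,3}(2.2803) = +0.686809 -0.464889 = +0.221920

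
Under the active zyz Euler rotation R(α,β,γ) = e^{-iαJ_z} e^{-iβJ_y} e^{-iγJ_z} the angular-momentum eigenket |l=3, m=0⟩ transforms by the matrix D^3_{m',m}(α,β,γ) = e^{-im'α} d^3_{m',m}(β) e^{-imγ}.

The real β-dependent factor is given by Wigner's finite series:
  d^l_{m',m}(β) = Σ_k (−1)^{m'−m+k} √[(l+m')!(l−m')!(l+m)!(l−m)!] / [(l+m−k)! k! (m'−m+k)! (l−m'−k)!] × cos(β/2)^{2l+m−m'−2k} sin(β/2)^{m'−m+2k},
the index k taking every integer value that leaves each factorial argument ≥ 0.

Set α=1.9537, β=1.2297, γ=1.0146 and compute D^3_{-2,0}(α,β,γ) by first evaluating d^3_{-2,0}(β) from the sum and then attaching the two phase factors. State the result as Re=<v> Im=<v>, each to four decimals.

Re=-0.2932 Im=-0.2820

Split into d^3_{-2,0}(β=1.2297) × two z-phases.
Half-angle: c=0.816860, s=0.576836. N=√(1·120·6·6)=65.726707
Admissible k: 2..3 (factorial args all ≥0)
  k=2: (−1)^0·65.7267/(12)·0.8169^4·0.5768^2 = +0.811439
  k=3: (−1)^1·65.7267/(12)·0.8169^2·0.5768^4 = -0.404637
d^3_{-2,0}(1.2297) = +0.811439 -0.404637 = +0.406802
Phases: e^{-i·(-2)·1.9537}=-0.720823-0.693119i, e^{-i·(0)·1.0146}=+1.000000+0.000000i ⇒ D=-0.293232-0.281962i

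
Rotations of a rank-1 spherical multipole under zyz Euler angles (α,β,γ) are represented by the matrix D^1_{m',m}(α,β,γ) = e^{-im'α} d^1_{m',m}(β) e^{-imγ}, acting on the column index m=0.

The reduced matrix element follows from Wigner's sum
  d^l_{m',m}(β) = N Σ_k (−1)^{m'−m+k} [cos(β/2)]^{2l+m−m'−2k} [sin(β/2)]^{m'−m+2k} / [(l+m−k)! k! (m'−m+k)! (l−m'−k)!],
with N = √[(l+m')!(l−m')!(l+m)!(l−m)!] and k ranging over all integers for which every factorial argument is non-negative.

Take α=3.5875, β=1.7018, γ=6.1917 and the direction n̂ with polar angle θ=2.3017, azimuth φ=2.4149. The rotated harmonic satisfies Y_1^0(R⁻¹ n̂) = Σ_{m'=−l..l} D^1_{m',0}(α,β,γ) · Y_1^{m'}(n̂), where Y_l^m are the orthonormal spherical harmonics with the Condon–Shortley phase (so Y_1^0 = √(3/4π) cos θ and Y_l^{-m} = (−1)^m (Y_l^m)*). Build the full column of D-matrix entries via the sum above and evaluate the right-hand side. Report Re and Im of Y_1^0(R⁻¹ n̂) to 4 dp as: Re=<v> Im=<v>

Need the full column D^1_{m',0} for m'=−1..1 at α=3.5875, β=1.7018, γ=6.1917.
cos(β/2)=0.659307, sin(β/2)=0.751874
d^1_{-1,0}: single k=1 term ⇒ +0.701048;  D = -0.632499-0.302346i
d^1_{0,0}: k∈[0..1] ⇒ +0.434685 -0.565315 = -0.130629;  D = -0.130629+0.000000i
d^1_{1,0}: single k=0 term ⇒ -0.701048;  D = +0.632499-0.302346i
Y_1^{m'}(θ=2.3017,φ=2.4149) and Σ D·Y over m':
  (-0.6325-0.3023i)·(-0.1923-0.1709i)  (-0.1306+0.0000i)·(-0.3262+0.0000i)  (+0.6325-0.3023i)·(+0.1923-0.1709i)
Y_1^0(R⁻¹ n̂) = +0.182463+0.000000i

Re=0.1825 Im=0.0000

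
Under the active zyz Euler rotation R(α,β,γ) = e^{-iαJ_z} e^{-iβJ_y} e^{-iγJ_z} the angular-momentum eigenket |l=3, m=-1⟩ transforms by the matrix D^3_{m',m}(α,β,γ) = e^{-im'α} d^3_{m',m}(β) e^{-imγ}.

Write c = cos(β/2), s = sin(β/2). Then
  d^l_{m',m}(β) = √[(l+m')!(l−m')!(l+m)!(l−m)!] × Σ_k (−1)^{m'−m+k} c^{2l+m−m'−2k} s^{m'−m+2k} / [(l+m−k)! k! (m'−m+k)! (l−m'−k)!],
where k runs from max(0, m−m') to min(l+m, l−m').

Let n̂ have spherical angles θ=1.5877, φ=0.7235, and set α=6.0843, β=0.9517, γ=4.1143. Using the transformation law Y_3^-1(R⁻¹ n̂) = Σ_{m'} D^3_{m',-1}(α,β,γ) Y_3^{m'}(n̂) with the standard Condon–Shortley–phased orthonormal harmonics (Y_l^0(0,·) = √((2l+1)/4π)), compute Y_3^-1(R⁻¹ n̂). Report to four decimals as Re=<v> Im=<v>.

Re=-0.0451 Im=0.0077

Need the full column D^3_{m',-1} for m'=−3..3 at α=6.0843, β=0.9517, γ=4.1143.
cos(β/2)=0.888904, sin(β/2)=0.458094
d^3_{-3,-1}: single k=2 term ⇒ +0.507427;  D = -0.471969-0.186353i
d^3_{-2,-1}: k∈[1..2] ⇒ +0.803949 -0.427030 = +0.376919;  D = -0.316320-0.204961i
d^3_{-1,-1}: k∈[0..2] ⇒ +0.493319 -1.048138 +0.208776 = -0.346043;  D = +0.247505+0.241840i
d^3_{0,-1}: k∈[0..2] ⇒ -0.880682 +0.701682 -0.062118 = -0.241118;  D = +0.135765+0.199263i
d^3_{1,-1}: k∈[0..2] ⇒ +0.786103 -0.278367 +0.009241 = +0.516977;  D = -0.200941-0.476327i
d^3_{2,-1}: k∈[0..1] ⇒ -0.427030 +0.056706 = -0.370324;  D = +0.073688+0.362919i
d^3_{3,-1}: single k=0 term ⇒ +0.134764;  D = -0.000193-0.134764i
Y_3^{m'}(θ=1.5877,φ=0.7235) and Σ D·Y over m':
  (-0.4720-0.1864i)·(-0.2354-0.3443i)  (-0.3163-0.2050i)·(-0.0021+0.0171i)  (+0.2475+0.2418i)·(-0.2418+0.2136i)  (+0.1358+0.1993i)·(+0.0189+0.0000i)  (-0.2009-0.4763i)·(+0.2418+0.2136i)  (+0.0737+0.3629i)·(-0.0021-0.0171i)  (-0.0002-0.1348i)·(+0.2354-0.3443i)
Y_3^-1(R⁻¹ n̂) = -0.045051+0.007708i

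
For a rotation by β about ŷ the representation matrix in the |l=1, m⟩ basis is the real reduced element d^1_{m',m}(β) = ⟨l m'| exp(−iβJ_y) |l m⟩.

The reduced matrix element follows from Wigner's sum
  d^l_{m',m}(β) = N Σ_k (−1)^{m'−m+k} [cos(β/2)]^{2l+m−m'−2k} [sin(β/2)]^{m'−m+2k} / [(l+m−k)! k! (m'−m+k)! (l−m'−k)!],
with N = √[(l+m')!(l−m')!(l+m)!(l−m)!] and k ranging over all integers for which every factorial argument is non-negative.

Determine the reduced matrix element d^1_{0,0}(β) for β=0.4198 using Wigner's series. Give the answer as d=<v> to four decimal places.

d=0.9132

d^1_{0,0}(β=0.4198) via Wigner's sum:
Half-angle: c=0.978052, s=0.208362. N=√(1·1·1·1)=1.000000
k∈{0,1} keeps every argument non-negative
  k=0: (−1)^0·1.0000/(1)·0.9781^2·0.2084^0 = +0.956585
  k=1: (−1)^1·1.0000/(1)·0.9781^0·0.2084^2 = -0.043415
d^1_{0,0}(0.4198) = +0.956585 -0.043415 = +0.913170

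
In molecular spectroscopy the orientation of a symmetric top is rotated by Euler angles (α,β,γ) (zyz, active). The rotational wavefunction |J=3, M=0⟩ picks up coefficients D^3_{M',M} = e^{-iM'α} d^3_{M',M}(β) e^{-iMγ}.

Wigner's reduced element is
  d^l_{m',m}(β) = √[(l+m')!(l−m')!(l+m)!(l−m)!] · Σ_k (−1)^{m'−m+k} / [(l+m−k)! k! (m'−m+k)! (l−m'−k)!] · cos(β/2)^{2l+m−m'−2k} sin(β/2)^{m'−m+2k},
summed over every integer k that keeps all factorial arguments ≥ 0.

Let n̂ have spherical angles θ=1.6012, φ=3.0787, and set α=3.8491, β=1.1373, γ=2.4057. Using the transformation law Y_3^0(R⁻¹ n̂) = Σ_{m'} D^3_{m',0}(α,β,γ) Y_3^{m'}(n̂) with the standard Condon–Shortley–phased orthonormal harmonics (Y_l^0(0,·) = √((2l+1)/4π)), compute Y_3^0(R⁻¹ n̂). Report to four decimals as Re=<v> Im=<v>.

Need the full column D^3_{m',0} for m'=−3..3 at α=3.8491, β=1.1373, γ=2.4057.
cos(β/2)=0.842629, sin(β/2)=0.538495
d^3_{-3,0}: single k=3 term ⇒ +0.417800;  D = +0.218993-0.355808i
d^3_{-2,0}: k∈[2..3] ⇒ +0.800698 -0.327009 = +0.473689;  D = +0.073494+0.467953i
d^3_{-1,0}: k∈[1..3] ⇒ +0.792417 -0.970880 +0.132171 = -0.046293;  D = +0.035182+0.030088i
d^3_{0,0}: k∈[0..3] ⇒ +0.357946 -1.315682 +0.537331 -0.024383 = -0.444788;  D = -0.444788+0.000000i
d^3_{1,0}: k∈[0..2] ⇒ -0.792417 +0.970880 -0.132171 = +0.046293;  D = -0.035182+0.030088i
d^3_{2,0}: k∈[0..1] ⇒ +0.800698 -0.327009 = +0.473689;  D = +0.073494-0.467953i
d^3_{3,0}: single k=0 term ⇒ -0.417800;  D = -0.218993-0.355808i
Y_3^{m'}(θ=1.6012,φ=3.0787) and Σ D·Y over m':
  (+0.2190-0.3558i)·(-0.4093-0.0781i)  (+0.0735+0.4680i)·(-0.0308-0.0039i)  (+0.0352+0.0301i)·(+0.3209+0.0202i)  (-0.4448+0.0000i)·(+0.0340+0.0000i)  (-0.0352+0.0301i)·(-0.3209+0.0202i)  (+0.0735-0.4680i)·(-0.0308+0.0039i)  (-0.2190-0.3558i)·(+0.4093-0.0781i)
Y_3^0(R⁻¹ n̂) = -0.229489+0.000000i

Re=-0.2295 Im=0.0000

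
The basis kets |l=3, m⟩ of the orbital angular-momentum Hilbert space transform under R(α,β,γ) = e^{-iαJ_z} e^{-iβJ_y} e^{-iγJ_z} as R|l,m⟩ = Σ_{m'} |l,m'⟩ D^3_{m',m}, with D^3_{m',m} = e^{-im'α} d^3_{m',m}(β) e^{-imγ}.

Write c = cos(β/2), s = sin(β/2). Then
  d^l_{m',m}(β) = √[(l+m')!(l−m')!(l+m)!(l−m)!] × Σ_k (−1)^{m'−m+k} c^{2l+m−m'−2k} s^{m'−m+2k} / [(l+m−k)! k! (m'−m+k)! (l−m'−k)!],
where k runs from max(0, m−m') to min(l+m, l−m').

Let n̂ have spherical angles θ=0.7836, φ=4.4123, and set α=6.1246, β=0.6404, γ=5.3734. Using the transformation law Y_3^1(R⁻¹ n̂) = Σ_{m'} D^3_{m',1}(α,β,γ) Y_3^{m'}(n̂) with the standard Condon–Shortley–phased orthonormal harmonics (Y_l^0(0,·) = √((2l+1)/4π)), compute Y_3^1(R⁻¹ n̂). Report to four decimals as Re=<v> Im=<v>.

Need the full column D^3_{m',1} for m'=−3..3 at α=6.1246, β=0.6404, γ=5.3734.
cos(β/2)=0.949172, sin(β/2)=0.314756
d^3_{-3,1}: single k=4 term ⇒ +0.034248;  D = +0.031072+0.014402i
d^3_{-2,1}: k∈[3..4] ⇒ +0.168651 -0.009273 = +0.159378;  D = +0.132201+0.089018i
d^3_{-1,1}: k∈[2..4] ⇒ +0.482482 -0.070742 +0.000972 = +0.412712;  D = +0.301639+0.281683i
d^3_{0,1}: k∈[1..3] ⇒ +0.840022 -0.277122 +0.010158 = +0.573058;  D = +0.351809+0.452356i
d^3_{1,1}: k∈[0..2] ⇒ +0.731258 -0.643309 +0.053057 = +0.141006;  D = +0.067902+0.123580i
d^3_{2,1}: k∈[0..1] ⇒ -0.766832 +0.168651 = -0.598181;  D = -0.201650-0.563168i
d^3_{3,1}: single k=0 term ⇒ +0.311441;  D = +0.057367+0.306112i
Y_3^{m'}(θ=0.7836,φ=4.4123) and Σ D·Y over m':
  (+0.0311+0.0144i)·(+0.1150-0.0912i)  (+0.1322+0.0890i)·(-0.2976-0.2037i)  (+0.3016+0.2817i)·(-0.1018+0.3288i)  (+0.3518+0.4524i)·(-0.1298+0.0000i)  (+0.0679+0.1236i)·(+0.1018+0.3288i)  (-0.2016-0.5632i)·(-0.2976+0.2037i)  (+0.0574+0.3061i)·(-0.1150-0.0912i)
Y_3^1(R⁻¹ n̂) = -0.022990+0.078240i

Re=-0.0230 Im=0.0782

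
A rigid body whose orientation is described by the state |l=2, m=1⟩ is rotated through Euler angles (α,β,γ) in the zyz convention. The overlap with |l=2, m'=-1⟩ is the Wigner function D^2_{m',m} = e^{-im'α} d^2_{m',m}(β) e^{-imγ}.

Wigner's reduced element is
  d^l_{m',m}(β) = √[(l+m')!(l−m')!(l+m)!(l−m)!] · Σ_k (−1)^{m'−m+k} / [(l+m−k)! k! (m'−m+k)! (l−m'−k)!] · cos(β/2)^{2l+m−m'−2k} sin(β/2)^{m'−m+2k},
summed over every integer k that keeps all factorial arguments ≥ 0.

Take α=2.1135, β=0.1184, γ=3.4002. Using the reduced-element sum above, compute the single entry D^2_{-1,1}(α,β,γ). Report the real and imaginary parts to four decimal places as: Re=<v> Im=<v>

Re=0.0029 Im=-0.0100

First d^2_{-1,1}(β=0.1184), then the phase factors e^{-i(-1)α} and e^{-i(1)γ}:
With c≡cos(β/2)=0.998248 and s≡sin(β/2)=0.059165, N=[1·6·6·1]^{1/2}=6.000000
k: max(0,(1)−(-1))=2 … min(2+(1),2−(-1))=3
  k=2: (−1)^0·6.0000/(2)·0.9982^2·0.0592^2 = +0.010465
  k=3: (−1)^1·6.0000/(6)·0.9982^0·0.0592^4 = -0.000012
d^2_{-1,1}(0.1184) = +0.010465 -0.000012 = +0.010453
Phases: e^{-i·(-1)·2.1135}=-0.516453+0.856315i, e^{-i·(1)·3.4002}=-0.966747+0.255734i ⇒ D=+0.002930-0.010034i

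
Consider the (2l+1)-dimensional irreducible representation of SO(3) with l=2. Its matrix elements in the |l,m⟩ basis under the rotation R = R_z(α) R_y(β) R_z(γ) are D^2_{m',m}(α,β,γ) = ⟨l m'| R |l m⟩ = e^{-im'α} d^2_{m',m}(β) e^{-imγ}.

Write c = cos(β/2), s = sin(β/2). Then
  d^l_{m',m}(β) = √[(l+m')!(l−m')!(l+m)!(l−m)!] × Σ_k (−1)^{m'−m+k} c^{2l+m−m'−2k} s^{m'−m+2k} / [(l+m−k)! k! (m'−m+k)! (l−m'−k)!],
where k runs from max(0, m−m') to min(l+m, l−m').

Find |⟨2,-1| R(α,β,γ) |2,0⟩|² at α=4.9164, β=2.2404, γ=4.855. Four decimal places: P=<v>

P=0.3552

First d^2_{-1,0}(β=2.2404), then the phase factors e^{-i(-1)α} and e^{-i(0)γ}:
With c≡cos(β/2)=0.435502 and s≡sin(β/2)=0.900188, N=[1·6·2·2]^{1/2}=4.898979
k∈{1,2} keeps every argument non-negative
  k=1: (−1)^0·4.8990/(2)·0.4355^3·0.9002^1 = +0.182130
  k=2: (−1)^1·4.8990/(2)·0.4355^1·0.9002^3 = -0.778153
d^2_{-1,0}(2.2404) = +0.182130 -0.778153 = -0.596024
|D^2_{-1,0}|² = |d^2_{-1,0}(β)|² = (-0.596024)² = 0.355244 (the z-rotation phases have unit modulus)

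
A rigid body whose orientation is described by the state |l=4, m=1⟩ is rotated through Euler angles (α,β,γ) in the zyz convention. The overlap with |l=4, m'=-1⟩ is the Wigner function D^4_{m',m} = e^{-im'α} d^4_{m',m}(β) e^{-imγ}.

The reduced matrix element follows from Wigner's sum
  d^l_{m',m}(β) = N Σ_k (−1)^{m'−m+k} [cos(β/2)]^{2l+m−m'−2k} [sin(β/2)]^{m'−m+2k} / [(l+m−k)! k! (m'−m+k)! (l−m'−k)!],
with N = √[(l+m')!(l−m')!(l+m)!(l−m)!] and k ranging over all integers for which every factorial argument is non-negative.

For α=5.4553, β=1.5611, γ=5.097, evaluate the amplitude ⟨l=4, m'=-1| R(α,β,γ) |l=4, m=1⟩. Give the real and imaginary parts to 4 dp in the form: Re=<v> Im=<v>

Re=-0.3543 Im=-0.1327

First d^4_{-1,1}(β=1.5611), then the phase factors e^{-i(-1)α} and e^{-i(1)γ}:
Half-angle: c=0.710527, s=0.703670. N=√(6·120·120·6)=720.000000
The bounds max(0,m−m')=2 and min(l+m,l−m')=5 give 4 terms
  k=2: (−1)^0·720.0000/(72)·0.7105^6·0.7037^2 = +0.637119
  k=3: (−1)^1·720.0000/(24)·0.7105^4·0.7037^4 = -1.874647
  k=4: (−1)^2·720.0000/(48)·0.7105^2·0.7037^6 = +0.919321
  k=5: (−1)^3·720.0000/(720)·0.7105^0·0.7037^8 = -0.060111
d^4_{-1,1}(1.5611) = +0.637119 -1.874647 +0.919321 -0.060111 = -0.378318
Attach z-rotation phases: D = e^{-i(-1)(5.4553)}·(-0.378318)·e^{-i(1)(5.097)} = -0.354293-0.132670i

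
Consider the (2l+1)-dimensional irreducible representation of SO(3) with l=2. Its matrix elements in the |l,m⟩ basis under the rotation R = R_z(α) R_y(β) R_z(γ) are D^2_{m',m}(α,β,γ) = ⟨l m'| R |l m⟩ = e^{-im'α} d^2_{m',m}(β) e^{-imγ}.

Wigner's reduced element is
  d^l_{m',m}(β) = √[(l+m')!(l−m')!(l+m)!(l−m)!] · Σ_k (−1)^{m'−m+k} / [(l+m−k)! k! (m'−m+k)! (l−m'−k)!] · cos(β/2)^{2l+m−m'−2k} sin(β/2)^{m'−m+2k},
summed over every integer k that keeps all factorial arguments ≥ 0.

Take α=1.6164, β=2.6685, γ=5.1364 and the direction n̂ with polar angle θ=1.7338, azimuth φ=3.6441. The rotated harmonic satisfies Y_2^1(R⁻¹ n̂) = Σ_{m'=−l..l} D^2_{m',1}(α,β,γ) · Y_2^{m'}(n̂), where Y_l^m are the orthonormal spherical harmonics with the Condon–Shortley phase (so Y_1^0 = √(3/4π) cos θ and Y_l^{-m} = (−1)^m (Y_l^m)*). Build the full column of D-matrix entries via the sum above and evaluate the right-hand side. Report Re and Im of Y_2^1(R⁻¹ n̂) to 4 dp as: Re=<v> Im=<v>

Need the full column D^2_{m',1} for m'=−2..2 at α=1.6164, β=2.6685, γ=5.1364.
cos(β/2)=0.234347, sin(β/2)=0.972153
d^2_{-2,1}: single k=3 term ⇒ +0.430618;  D = -0.140681-0.406990i
d^2_{-1,1}: k∈[2..3] ⇒ +0.155707 -0.893179 = -0.737473;  D = +0.685300-0.272453i
d^2_{0,1}: k∈[1..2] ⇒ +0.030647 -0.527398 = -0.496751;  D = -0.204373-0.452762i
d^2_{1,1}: k∈[0..1] ⇒ +0.003016 -0.155707 = -0.152691;  D = -0.136161+0.069099i
d^2_{2,1}: single k=0 term ⇒ -0.025023;  D = +0.012329+0.021775i
Y_2^{m'}(θ=1.7338,φ=3.6441) and Σ D·Y over m':
  (-0.1407-0.4070i)·(+0.2016-0.3175i)  (+0.6853-0.2725i)·(+0.1084-0.0596i)  (-0.2044-0.4528i)·(-0.2905+0.0000i)  (-0.1362+0.0691i)·(-0.1084-0.0596i)  (+0.0123+0.0218i)·(+0.2016+0.3175i)
Y_2^1(R⁻¹ n̂) = -0.025700+0.032680i

Re=-0.0257 Im=0.0327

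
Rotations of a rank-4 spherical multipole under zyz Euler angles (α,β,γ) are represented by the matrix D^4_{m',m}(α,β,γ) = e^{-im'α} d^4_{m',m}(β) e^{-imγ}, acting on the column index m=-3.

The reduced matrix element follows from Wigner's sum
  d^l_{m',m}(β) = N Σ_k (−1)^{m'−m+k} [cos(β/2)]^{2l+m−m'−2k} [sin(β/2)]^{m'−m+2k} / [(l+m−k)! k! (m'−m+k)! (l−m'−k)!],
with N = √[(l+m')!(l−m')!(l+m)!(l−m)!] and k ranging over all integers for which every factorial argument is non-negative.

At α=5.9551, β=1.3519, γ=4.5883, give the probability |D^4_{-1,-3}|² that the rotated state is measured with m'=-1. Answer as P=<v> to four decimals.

P=0.0025

D^4_{-1,-3}(5.9551,1.3519,4.5883) = e^{-i·-1·5.9551}·d^4_{-1,-3}(1.3519)·e^{-i·-3·4.5883}. Compute d first:
Half-angle: c=0.780113, s=0.625639. N=√(6·120·1·5040)=1904.940944
k∈{0,1} keeps every argument non-negative
  k=0: (−1)^2·1904.9409/(240)·0.7801^6·0.6256^2 = +0.700265
  k=1: (−1)^3·1904.9409/(144)·0.7801^4·0.6256^4 = -0.750660
d^4_{-1,-3}(1.3519) = +0.700265 -0.750660 = -0.050395
|D^4_{-1,-3}|² = |d^4_{-1,-3}(β)|² = (-0.050395)² = 0.002540 (the z-rotation phases have unit modulus)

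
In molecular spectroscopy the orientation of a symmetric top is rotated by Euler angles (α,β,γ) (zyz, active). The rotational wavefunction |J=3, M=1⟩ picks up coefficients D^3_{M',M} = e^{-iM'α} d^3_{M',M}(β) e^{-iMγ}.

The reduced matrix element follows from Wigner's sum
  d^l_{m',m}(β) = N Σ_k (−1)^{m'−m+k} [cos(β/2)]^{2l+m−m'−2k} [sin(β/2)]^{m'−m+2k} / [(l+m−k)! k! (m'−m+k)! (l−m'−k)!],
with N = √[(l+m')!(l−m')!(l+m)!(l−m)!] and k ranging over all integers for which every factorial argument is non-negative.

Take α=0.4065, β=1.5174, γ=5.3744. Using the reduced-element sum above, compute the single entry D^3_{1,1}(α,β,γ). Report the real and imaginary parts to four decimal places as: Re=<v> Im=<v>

Re=-0.1721 Im=-0.0945

Split into d^3_{1,1}(β=1.5174) × two z-phases.
Half-angle: c=0.725731, s=0.687979. N=√(24·2·24·2)=48.000000
Admissible k: 0..2 (factorial args all ≥0)
  k=0: (−1)^0·48.0000/(48)·0.7257^6·0.6880^0 = +0.146101
  k=1: (−1)^1·48.0000/(6)·0.7257^4·0.6880^2 = -1.050370
  k=2: (−1)^2·48.0000/(8)·0.7257^2·0.6880^4 = +0.707949
d^3_{1,1}(1.5174) = +0.146101 -1.050370 +0.707949 = -0.196320
Attach z-rotation phases: D = e^{-i(1)(0.4065)}·(-0.196320)·e^{-i(1)(5.3744)} = -0.172071-0.094514i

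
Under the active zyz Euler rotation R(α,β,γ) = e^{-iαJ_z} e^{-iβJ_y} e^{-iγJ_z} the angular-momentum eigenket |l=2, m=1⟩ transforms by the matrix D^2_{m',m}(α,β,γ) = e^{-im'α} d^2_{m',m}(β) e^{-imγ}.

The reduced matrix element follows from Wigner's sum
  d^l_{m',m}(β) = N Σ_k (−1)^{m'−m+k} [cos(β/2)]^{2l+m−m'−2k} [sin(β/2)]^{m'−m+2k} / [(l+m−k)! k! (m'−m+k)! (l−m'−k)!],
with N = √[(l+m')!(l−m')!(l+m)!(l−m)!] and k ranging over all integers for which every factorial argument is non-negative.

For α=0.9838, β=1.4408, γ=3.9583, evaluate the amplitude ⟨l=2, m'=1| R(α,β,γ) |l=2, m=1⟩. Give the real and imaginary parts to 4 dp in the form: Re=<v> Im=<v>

Split into d^2_{1,1}(β=1.4408) × two z-phases.
c=cos(1.4408/2)=0.751542, s=sin(1.4408/2)=0.659685; N=√[6·1·6·1]=6.000000
Admissible k: 0..1 (factorial args all ≥0)
  k=0: (−1)^0·6.0000/(6)·0.7515^4·0.6597^0 = +0.319016
  k=1: (−1)^1·6.0000/(2)·0.7515^2·0.6597^2 = -0.737397
d^2_{1,1}(1.4408) = +0.319016 -0.737397 = -0.418381
Phases: e^{-i·(1)·0.9838}=+0.553863-0.832608i, e^{-i·(1)·3.9583}=-0.684625+0.728896i ⇒ D=-0.095264-0.407391i

Re=-0.0953 Im=-0.4074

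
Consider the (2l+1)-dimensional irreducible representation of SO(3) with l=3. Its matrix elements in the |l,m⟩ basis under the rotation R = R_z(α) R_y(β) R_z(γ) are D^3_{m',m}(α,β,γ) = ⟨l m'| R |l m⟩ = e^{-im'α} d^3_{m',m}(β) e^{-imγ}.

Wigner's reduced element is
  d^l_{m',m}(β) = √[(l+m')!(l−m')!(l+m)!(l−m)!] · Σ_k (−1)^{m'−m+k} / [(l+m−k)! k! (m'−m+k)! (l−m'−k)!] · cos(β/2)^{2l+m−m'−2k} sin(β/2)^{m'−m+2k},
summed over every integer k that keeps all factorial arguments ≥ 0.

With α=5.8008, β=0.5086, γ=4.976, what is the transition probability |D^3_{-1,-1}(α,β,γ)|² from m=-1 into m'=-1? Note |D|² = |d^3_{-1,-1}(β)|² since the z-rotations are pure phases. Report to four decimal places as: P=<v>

P=0.1601

Split into d^3_{-1,-1}(β=0.5086) × two z-phases.
With c≡cos(β/2)=0.967840 and s≡sin(β/2)=0.251568, N=[2·24·2·24]^{1/2}=48.000000
k∈{0,1,2} keeps every argument non-negative
  k=0: (−1)^0·48.0000/(48)·0.9678^6·0.2516^0 = +0.821903
  k=1: (−1)^1·48.0000/(6)·0.9678^4·0.2516^2 = -0.444237
  k=2: (−1)^2·48.0000/(8)·0.9678^2·0.2516^4 = +0.022510
d^3_{-1,-1}(0.5086) = +0.821903 -0.444237 +0.022510 = +0.400176
|D^3_{-1,-1}|² = |d^3_{-1,-1}(β)|² = (+0.400176)² = 0.160141 (the z-rotation phases have unit modulus)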